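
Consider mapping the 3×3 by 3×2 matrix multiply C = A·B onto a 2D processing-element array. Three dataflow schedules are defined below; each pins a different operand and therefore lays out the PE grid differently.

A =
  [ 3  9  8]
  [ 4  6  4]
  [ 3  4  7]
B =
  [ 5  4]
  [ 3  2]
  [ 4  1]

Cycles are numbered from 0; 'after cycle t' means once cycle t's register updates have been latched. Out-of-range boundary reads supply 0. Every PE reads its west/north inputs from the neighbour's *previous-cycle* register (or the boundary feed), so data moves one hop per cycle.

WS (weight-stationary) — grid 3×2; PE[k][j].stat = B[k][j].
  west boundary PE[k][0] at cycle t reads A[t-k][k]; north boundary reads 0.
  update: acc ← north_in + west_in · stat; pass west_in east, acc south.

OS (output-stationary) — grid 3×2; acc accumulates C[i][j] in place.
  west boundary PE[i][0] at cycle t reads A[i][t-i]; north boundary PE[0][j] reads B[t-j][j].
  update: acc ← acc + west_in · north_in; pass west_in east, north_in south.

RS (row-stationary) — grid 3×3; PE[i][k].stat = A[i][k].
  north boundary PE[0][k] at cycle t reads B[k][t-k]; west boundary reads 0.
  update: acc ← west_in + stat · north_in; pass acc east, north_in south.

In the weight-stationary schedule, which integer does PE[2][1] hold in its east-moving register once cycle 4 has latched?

register = 4

Tracing WS — 3×2 array, target PE[2][1]:
  0: (1,1).acc=0  regs=<0,0>
  0: (2,0).acc=0  regs=<0,0>
  0: (2,1).acc=0  regs=<0,0>
  1: (1,1).acc=0  regs=<0,0>
  1: (2,0).acc=0  regs=<0,0>
  1: (2,1).acc=0  regs=<0,0>
  2: (1,1).acc=30  regs=<9,30>
  2: (2,0).acc=74  regs=<8,74>
  2: (2,1).acc=0  regs=<0,0>
  3: (1,1).acc=28  regs=<6,28>
  3: (2,0).acc=54  regs=<4,54>
  3: (2,1).acc=38  regs=<8,38>
  4: (1,1).acc=20  regs=<4,20>
  4: (2,0).acc=55  regs=<7,55>
  4: (2,1).acc=32  regs=<4,32>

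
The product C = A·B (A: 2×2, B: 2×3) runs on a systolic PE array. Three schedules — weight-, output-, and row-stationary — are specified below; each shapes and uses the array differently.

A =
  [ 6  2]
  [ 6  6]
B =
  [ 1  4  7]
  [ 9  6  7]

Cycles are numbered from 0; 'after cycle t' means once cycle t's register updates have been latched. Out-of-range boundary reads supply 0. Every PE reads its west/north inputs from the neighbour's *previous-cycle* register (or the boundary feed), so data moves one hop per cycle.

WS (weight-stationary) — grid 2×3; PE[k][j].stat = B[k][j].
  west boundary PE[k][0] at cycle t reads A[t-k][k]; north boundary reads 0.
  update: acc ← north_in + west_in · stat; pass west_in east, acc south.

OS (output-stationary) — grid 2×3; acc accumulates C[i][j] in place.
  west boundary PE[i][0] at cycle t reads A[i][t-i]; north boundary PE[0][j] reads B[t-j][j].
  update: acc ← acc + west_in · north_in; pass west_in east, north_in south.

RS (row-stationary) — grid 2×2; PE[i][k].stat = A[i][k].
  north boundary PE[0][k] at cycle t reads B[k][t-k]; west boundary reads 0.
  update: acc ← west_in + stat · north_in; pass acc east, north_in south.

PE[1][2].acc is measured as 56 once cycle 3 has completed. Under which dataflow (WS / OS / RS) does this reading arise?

dataflow = WS

— WS: 2×3; PE[1][2] trace:
  [0] (1,2) acc=0 (h:0 v:0)
  [1] (1,2) acc=0 (h:0 v:0)
  [2] (1,2) acc=0 (h:0 v:0)
  [3] (1,2) acc=56 (h:2 v:56)
— OS: 2×3; PE[1][2] trace:
  [0] (1,2) acc=0 (h:0 v:0)
  [1] (1,2) acc=0 (h:0 v:0)
  [2] (1,2) acc=0 (h:0 v:0)
  [3] (1,2) acc=42 (h:6 v:7)
RS (2×2): PE[1][2] does not exist.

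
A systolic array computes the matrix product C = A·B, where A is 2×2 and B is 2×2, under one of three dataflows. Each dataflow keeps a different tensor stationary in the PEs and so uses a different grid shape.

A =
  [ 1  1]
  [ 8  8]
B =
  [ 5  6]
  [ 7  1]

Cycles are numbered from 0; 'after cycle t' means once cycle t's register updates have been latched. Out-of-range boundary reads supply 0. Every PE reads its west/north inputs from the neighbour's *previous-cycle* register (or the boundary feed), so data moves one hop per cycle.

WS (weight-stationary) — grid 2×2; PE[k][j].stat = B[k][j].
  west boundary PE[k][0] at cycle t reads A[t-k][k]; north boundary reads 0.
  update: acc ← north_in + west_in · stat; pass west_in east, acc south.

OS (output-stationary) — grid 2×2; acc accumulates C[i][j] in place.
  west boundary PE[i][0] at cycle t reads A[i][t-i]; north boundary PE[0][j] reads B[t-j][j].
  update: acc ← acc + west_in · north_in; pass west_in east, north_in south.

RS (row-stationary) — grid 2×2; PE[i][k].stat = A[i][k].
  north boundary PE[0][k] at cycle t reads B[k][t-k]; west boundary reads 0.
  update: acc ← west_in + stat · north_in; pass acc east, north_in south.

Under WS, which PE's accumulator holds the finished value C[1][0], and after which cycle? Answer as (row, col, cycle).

(row, col, cycle) = (1, 0, 2)

WS: C[1][0] accumulates in PE[1][0]:
  after 0 — PE[1][0] acc=0, pass-E 0, pass-S 0
  after 1 — PE[1][0] acc=12, pass-E 1, pass-S 12
  after 2 — PE[1][0] acc=96, pass-E 8, pass-S 96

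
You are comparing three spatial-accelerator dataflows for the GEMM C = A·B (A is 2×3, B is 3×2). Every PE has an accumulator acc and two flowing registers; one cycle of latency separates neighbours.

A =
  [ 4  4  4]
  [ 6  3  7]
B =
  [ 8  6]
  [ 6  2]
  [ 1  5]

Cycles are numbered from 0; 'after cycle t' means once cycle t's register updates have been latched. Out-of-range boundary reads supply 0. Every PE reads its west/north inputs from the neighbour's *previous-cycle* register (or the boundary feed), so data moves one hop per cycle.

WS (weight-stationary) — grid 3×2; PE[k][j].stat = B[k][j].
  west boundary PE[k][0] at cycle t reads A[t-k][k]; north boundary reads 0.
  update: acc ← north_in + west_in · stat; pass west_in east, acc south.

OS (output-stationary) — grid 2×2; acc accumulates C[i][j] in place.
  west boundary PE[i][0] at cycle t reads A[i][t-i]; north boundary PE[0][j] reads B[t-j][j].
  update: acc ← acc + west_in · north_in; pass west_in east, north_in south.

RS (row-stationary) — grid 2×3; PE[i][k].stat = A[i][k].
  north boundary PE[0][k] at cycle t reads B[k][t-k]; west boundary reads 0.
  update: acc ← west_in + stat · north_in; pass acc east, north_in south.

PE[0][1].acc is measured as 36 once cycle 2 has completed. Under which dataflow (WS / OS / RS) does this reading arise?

— WS: 3×2; PE[0][1] trace:
  @0  [0,1]  acc 0  |  →0  ↓0
  @1  [0,1]  acc 24  |  →4  ↓24
  @2  [0,1]  acc 36  |  →6  ↓36
— OS: 2×2; PE[0][1] trace:
  @0  [0,1]  acc 0  |  →0  ↓0
  @1  [0,1]  acc 24  |  →4  ↓6
  @2  [0,1]  acc 32  |  →4  ↓2
— RS: 2×3; PE[0][1] trace:
  @0  [0,1]  acc 0  |  →0  ↓0
  @1  [0,1]  acc 56  |  →56  ↓6
  @2  [0,1]  acc 32  |  →32  ↓2

dataflow = WS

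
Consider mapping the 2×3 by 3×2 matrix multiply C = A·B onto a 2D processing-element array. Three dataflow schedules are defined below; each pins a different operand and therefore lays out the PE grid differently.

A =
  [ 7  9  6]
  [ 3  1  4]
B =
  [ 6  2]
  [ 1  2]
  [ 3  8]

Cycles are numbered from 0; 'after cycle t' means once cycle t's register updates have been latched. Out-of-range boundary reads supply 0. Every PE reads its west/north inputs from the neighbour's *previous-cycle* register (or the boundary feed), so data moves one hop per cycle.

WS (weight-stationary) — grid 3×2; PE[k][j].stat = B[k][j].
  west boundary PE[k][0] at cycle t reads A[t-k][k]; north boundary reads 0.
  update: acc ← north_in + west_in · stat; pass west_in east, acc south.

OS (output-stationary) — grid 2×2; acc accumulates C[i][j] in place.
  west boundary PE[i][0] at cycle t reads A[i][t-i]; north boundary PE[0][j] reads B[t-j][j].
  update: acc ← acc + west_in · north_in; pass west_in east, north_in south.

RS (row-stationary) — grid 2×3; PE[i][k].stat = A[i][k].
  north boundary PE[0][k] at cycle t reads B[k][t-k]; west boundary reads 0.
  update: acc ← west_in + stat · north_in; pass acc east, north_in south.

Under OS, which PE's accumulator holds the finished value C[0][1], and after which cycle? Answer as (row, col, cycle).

OS: C[0][1] accumulates in PE[0][1]:
  @0  [0,1]  acc 0  |  →0  ↓0
  @1  [0,1]  acc 14  |  →7  ↓2
  @2  [0,1]  acc 32  |  →9  ↓2
  @3  [0,1]  acc 80  |  →6  ↓8

(row, col, cycle) = (0, 1, 3)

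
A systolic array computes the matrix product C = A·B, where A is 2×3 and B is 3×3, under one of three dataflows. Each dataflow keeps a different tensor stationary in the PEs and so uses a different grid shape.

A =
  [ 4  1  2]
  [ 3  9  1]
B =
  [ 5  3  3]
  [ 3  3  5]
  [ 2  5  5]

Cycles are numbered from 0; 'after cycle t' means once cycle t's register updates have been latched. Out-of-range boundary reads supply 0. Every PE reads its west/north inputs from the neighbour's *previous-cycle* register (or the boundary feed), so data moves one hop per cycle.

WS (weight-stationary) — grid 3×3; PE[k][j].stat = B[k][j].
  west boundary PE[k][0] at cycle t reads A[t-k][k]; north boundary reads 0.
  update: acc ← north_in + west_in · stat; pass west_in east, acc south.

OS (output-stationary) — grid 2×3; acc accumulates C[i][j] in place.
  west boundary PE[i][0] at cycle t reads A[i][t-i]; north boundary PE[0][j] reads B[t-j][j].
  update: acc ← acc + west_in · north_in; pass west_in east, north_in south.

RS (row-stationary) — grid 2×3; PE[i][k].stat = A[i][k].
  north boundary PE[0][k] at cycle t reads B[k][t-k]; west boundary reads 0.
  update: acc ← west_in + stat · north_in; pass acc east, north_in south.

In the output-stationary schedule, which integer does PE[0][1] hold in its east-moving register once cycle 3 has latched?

register = 2

OS (2×3). Following PE[0][1] plus its west/north inputs:
  c0 r0c0: 20 / 4 / 5
  c0 r0c1: 0 / 0 / 0
  c1 r0c0: 23 / 1 / 3
  c1 r0c1: 12 / 4 / 3
  c2 r0c0: 27 / 2 / 2
  c2 r0c1: 15 / 1 / 3
  c3 r0c0: 27 / 0 / 0
  c3 r0c1: 25 / 2 / 5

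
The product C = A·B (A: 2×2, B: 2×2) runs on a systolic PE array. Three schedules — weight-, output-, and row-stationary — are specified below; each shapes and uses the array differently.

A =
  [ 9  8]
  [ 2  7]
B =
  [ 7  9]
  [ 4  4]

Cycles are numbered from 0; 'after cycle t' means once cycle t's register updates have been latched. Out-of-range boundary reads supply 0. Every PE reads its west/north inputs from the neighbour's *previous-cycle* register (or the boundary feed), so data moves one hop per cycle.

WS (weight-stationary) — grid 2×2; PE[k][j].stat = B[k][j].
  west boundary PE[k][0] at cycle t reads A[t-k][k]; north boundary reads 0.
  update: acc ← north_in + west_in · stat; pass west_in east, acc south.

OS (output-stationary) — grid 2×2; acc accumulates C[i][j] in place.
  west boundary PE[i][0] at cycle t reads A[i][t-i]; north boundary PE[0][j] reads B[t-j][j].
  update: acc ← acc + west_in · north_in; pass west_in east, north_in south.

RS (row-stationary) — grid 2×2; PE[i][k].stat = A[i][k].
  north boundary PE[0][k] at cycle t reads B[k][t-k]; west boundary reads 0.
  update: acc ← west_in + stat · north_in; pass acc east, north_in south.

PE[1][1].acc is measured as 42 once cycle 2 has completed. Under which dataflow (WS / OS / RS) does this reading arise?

WS (2×2 grid), PE[1][1]:
  cycle 0: PE[1][1] → acc 0, east 0, south 0
  cycle 1: PE[1][1] → acc 0, east 0, south 0
  cycle 2: PE[1][1] → acc 113, east 8, south 113
OS (2×2 grid), PE[1][1]:
  cycle 0: PE[1][1] → acc 0, east 0, south 0
  cycle 1: PE[1][1] → acc 0, east 0, south 0
  cycle 2: PE[1][1] → acc 18, east 2, south 9
RS (2×2 grid), PE[1][1]:
  cycle 0: PE[1][1] → acc 0, east 0, south 0
  cycle 1: PE[1][1] → acc 0, east 0, south 0
  cycle 2: PE[1][1] → acc 42, east 42, south 4

dataflow = RS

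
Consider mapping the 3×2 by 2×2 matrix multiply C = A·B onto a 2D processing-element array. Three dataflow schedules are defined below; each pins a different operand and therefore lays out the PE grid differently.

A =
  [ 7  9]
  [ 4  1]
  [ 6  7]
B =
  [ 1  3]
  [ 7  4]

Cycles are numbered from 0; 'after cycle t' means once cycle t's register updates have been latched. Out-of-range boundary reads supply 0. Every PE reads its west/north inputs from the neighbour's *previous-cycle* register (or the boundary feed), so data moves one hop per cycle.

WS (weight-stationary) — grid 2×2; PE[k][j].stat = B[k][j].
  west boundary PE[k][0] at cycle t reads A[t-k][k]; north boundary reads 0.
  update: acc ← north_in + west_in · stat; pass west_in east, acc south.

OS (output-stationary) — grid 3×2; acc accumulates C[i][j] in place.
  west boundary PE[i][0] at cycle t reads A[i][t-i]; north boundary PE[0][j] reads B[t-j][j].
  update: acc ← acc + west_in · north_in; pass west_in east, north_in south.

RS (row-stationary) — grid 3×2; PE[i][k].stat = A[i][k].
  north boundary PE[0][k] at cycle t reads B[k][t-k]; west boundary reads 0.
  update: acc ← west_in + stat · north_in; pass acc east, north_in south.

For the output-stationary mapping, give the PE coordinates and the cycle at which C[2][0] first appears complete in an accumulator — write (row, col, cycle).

Under OS, C[2][0] lands at PE[2][0]:
  t=0 PE[2][0]: acc=0 h=0 v=0
  t=1 PE[2][0]: acc=0 h=0 v=0
  t=2 PE[2][0]: acc=6 h=6 v=1
  t=3 PE[2][0]: acc=55 h=7 v=7

(row, col, cycle) = (2, 0, 3)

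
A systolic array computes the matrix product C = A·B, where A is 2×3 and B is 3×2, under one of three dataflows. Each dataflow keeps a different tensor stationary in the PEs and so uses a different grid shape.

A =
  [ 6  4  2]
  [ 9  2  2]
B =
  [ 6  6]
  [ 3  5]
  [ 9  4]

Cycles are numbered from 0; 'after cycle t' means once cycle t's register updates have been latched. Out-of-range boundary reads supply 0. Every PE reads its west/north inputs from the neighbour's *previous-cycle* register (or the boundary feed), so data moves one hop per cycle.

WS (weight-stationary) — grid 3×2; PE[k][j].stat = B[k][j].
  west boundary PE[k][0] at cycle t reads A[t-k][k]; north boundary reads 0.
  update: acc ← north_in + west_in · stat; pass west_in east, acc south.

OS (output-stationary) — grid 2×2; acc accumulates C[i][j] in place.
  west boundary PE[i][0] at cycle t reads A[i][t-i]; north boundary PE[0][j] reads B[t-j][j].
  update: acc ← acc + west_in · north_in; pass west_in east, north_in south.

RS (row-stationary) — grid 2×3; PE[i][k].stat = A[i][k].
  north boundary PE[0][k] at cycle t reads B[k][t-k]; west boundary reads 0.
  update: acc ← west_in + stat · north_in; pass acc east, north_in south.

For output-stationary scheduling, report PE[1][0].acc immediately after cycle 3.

OS on a 2×2 grid — tracing PE[1][0] and its feeders:
  @0  [0,0]  acc 36  |  →6  ↓6
  @0  [1,0]  acc 0  |  →0  ↓0
  @1  [0,0]  acc 48  |  →4  ↓3
  @1  [1,0]  acc 54  |  →9  ↓6
  @2  [0,0]  acc 66  |  →2  ↓9
  @2  [1,0]  acc 60  |  →2  ↓3
  @3  [0,0]  acc 66  |  →0  ↓0
  @3  [1,0]  acc 78  |  →2  ↓9

PE[1][0].acc = 78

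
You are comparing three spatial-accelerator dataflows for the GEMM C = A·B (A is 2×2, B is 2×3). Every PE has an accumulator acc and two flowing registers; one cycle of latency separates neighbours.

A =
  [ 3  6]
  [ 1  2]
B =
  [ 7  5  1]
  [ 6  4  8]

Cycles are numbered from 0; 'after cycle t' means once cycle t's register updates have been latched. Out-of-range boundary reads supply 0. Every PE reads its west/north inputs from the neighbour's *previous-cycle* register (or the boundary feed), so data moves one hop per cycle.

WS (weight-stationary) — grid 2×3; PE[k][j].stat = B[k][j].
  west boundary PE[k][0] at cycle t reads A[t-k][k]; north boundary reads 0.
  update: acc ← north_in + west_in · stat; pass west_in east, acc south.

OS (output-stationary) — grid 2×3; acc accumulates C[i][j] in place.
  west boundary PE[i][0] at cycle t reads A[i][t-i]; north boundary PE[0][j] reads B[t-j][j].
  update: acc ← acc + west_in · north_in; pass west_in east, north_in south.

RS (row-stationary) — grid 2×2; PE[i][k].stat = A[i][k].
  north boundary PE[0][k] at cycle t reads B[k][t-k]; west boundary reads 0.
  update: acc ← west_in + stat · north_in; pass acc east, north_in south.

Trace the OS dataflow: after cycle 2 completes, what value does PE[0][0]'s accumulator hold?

PE[0][0].acc = 57

OS (2×3). Following PE[0][0] plus its west/north inputs:
  step 0 · PE0,0: acc=21; fwd→3 fwd↓7
  step 1 · PE0,0: acc=57; fwd→6 fwd↓6
  step 2 · PE0,0: acc=57; fwd→0 fwd↓0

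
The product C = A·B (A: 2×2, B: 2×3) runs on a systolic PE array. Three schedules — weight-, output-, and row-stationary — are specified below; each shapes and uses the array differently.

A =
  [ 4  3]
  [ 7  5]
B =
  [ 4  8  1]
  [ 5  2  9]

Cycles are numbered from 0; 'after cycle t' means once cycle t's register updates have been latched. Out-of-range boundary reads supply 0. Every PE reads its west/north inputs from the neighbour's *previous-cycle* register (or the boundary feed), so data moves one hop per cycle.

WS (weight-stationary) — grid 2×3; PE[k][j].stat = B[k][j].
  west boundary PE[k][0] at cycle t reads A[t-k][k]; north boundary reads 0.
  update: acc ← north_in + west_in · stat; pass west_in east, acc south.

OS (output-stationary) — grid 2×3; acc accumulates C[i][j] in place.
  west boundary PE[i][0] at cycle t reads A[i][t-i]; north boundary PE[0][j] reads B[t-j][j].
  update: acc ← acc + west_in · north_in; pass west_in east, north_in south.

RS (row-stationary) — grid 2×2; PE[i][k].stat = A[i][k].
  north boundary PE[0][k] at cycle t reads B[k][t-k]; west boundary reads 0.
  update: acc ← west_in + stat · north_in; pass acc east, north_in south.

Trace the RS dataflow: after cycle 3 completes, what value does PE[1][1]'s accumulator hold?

Tracing RS — 2×2 array, target PE[1][1]:
  [0] (0,1) acc=0 (h:0 v:0)
  [0] (1,0) acc=0 (h:0 v:0)
  [0] (1,1) acc=0 (h:0 v:0)
  [1] (0,1) acc=31 (h:31 v:5)
  [1] (1,0) acc=28 (h:28 v:4)
  [1] (1,1) acc=0 (h:0 v:0)
  [2] (0,1) acc=38 (h:38 v:2)
  [2] (1,0) acc=56 (h:56 v:8)
  [2] (1,1) acc=53 (h:53 v:5)
  [3] (0,1) acc=31 (h:31 v:9)
  [3] (1,0) acc=7 (h:7 v:1)
  [3] (1,1) acc=66 (h:66 v:2)

PE[1][1].acc = 66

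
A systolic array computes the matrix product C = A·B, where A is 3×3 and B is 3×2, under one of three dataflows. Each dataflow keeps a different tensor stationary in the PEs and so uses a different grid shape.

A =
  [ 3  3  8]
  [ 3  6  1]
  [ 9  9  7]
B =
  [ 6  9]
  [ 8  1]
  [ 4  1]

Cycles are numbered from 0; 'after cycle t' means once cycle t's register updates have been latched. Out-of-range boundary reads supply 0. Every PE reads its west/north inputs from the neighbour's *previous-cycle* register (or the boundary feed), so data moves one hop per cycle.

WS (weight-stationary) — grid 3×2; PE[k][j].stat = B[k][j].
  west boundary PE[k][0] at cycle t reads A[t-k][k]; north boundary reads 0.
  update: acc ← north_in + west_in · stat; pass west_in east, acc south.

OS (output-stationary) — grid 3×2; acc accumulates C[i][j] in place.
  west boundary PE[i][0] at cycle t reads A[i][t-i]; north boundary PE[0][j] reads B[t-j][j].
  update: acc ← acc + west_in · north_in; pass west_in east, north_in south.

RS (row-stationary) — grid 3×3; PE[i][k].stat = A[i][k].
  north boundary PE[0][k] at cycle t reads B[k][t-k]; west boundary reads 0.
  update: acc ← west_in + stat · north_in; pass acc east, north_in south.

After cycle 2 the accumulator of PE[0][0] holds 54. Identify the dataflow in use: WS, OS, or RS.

Under WS (3×2), PE[0][0]:
  [0] (0,0) acc=18 (h:3 v:18)
  [1] (0,0) acc=18 (h:3 v:18)
  [2] (0,0) acc=54 (h:9 v:54)
Under OS (3×2), PE[0][0]:
  [0] (0,0) acc=18 (h:3 v:6)
  [1] (0,0) acc=42 (h:3 v:8)
  [2] (0,0) acc=74 (h:8 v:4)
Under RS (3×3), PE[0][0]:
  [0] (0,0) acc=18 (h:18 v:6)
  [1] (0,0) acc=27 (h:27 v:9)
  [2] (0,0) acc=0 (h:0 v:0)

dataflow = WS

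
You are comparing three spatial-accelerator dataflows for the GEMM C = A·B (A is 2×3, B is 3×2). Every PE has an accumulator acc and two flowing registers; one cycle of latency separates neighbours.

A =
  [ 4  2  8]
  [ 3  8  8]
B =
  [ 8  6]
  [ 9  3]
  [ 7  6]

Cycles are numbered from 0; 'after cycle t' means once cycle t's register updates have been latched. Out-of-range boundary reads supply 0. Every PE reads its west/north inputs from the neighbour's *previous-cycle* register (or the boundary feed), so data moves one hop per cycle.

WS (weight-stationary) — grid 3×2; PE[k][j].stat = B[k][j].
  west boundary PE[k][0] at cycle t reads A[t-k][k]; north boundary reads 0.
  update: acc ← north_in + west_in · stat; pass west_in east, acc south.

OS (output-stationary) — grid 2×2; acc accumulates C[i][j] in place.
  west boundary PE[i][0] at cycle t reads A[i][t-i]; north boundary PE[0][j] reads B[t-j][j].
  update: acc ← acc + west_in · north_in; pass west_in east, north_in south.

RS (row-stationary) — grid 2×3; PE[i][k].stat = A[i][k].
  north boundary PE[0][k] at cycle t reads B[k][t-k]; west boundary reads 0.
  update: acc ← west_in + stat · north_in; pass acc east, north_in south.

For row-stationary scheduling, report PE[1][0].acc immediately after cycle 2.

PE[1][0].acc = 18

RS (2×3). Following PE[1][0] plus its west/north inputs:
  0: (0,0).acc=32  regs=<32,8>
  0: (1,0).acc=0  regs=<0,0>
  1: (0,0).acc=24  regs=<24,6>
  1: (1,0).acc=24  regs=<24,8>
  2: (0,0).acc=0  regs=<0,0>
  2: (1,0).acc=18  regs=<18,6>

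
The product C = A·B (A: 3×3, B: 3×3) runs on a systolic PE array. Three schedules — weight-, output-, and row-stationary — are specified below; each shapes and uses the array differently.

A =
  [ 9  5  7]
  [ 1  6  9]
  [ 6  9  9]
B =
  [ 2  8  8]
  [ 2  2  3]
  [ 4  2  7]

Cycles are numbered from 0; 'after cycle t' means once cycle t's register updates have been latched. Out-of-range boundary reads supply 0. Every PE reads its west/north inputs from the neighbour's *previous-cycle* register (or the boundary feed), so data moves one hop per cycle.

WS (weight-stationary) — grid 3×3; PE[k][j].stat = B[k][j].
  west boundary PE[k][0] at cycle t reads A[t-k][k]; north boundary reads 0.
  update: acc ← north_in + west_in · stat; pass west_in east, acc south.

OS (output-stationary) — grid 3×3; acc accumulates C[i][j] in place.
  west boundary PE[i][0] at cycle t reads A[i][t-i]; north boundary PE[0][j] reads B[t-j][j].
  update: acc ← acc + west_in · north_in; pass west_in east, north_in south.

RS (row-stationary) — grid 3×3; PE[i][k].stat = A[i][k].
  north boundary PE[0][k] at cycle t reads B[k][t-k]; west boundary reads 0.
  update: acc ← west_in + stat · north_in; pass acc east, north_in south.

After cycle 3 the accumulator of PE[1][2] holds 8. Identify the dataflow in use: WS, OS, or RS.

— WS: 3×3; PE[1][2] trace:
  cycle 0: PE[1][2] → acc 0, east 0, south 0
  cycle 1: PE[1][2] → acc 0, east 0, south 0
  cycle 2: PE[1][2] → acc 0, east 0, south 0
  cycle 3: PE[1][2] → acc 87, east 5, south 87
— OS: 3×3; PE[1][2] trace:
  cycle 0: PE[1][2] → acc 0, east 0, south 0
  cycle 1: PE[1][2] → acc 0, east 0, south 0
  cycle 2: PE[1][2] → acc 0, east 0, south 0
  cycle 3: PE[1][2] → acc 8, east 1, south 8
— RS: 3×3; PE[1][2] trace:
  cycle 0: PE[1][2] → acc 0, east 0, south 0
  cycle 1: PE[1][2] → acc 0, east 0, south 0
  cycle 2: PE[1][2] → acc 0, east 0, south 0
  cycle 3: PE[1][2] → acc 50, east 50, south 4

dataflow = OS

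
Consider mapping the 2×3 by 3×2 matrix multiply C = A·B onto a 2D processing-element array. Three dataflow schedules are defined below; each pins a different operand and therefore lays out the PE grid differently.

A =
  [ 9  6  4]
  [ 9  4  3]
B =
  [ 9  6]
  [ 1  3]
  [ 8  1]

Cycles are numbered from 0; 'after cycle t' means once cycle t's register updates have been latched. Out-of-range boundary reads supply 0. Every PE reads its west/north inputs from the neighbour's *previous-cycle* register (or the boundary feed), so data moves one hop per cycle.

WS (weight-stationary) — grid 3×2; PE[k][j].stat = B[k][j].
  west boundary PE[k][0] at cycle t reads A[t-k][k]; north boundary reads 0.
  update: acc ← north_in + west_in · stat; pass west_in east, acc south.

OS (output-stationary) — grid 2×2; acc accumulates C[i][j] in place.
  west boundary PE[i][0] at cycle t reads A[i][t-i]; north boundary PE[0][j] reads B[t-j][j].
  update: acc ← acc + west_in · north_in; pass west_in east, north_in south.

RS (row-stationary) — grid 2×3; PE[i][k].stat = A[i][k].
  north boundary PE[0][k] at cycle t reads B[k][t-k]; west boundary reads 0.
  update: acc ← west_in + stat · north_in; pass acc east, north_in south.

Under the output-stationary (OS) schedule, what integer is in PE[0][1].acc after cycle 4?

PE[0][1].acc = 76

OS 2×2: PE[0][1] cycle-by-cycle (with neighbour feeds):
  0: (0,0).acc=81  regs=<9,9>
  0: (0,1).acc=0  regs=<0,0>
  1: (0,0).acc=87  regs=<6,1>
  1: (0,1).acc=54  regs=<9,6>
  2: (0,0).acc=119  regs=<4,8>
  2: (0,1).acc=72  regs=<6,3>
  3: (0,0).acc=119  regs=<0,0>
  3: (0,1).acc=76  regs=<4,1>
  4: (0,0).acc=119  regs=<0,0>
  4: (0,1).acc=76  regs=<0,0>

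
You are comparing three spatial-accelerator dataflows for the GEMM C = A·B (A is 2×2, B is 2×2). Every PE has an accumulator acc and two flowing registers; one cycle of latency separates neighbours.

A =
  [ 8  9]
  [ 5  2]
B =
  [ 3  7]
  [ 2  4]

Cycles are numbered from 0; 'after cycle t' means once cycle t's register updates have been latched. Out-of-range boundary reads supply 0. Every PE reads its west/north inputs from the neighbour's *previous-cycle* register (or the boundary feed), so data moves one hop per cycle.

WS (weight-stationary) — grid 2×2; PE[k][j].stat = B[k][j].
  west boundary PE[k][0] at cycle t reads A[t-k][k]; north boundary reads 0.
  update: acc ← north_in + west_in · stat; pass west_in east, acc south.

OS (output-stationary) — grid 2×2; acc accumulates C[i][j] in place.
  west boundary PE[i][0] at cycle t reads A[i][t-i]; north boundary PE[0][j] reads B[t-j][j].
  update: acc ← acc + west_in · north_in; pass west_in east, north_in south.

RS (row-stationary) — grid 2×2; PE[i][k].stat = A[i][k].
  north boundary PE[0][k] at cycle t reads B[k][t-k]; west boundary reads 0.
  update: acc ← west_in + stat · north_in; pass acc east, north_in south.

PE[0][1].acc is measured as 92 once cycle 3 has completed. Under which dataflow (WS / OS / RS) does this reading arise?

WS [2×2] PE[0][1] across cycles:
  c0 r0c1: 0 / 0 / 0
  c1 r0c1: 56 / 8 / 56
  c2 r0c1: 35 / 5 / 35
  c3 r0c1: 0 / 0 / 0
OS [2×2] PE[0][1] across cycles:
  c0 r0c1: 0 / 0 / 0
  c1 r0c1: 56 / 8 / 7
  c2 r0c1: 92 / 9 / 4
  c3 r0c1: 92 / 0 / 0
RS [2×2] PE[0][1] across cycles:
  c0 r0c1: 0 / 0 / 0
  c1 r0c1: 42 / 42 / 2
  c2 r0c1: 92 / 92 / 4
  c3 r0c1: 0 / 0 / 0

dataflow = OS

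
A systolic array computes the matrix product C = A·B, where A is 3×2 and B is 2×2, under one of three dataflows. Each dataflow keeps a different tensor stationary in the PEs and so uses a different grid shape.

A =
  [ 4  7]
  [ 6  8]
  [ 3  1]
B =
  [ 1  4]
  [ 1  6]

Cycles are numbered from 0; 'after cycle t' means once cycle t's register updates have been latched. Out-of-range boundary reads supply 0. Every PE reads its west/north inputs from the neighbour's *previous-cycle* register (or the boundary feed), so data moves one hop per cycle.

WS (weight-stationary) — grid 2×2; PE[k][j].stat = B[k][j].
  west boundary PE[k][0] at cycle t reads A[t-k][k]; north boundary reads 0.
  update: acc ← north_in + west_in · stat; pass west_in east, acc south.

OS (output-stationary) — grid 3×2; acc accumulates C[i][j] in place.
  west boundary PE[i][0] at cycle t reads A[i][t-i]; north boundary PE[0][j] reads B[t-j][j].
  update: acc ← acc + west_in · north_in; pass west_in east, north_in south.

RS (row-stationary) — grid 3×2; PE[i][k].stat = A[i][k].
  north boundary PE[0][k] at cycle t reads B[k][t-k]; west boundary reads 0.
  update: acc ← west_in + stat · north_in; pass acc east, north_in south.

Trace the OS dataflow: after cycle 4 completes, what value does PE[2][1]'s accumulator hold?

PE[2][1].acc = 18

OS 3×2: PE[2][1] cycle-by-cycle (with neighbour feeds):
  t=0 PE[1][1]: acc=0 h=0 v=0
  t=0 PE[2][0]: acc=0 h=0 v=0
  t=0 PE[2][1]: acc=0 h=0 v=0
  t=1 PE[1][1]: acc=0 h=0 v=0
  t=1 PE[2][0]: acc=0 h=0 v=0
  t=1 PE[2][1]: acc=0 h=0 v=0
  t=2 PE[1][1]: acc=24 h=6 v=4
  t=2 PE[2][0]: acc=3 h=3 v=1
  t=2 PE[2][1]: acc=0 h=0 v=0
  t=3 PE[1][1]: acc=72 h=8 v=6
  t=3 PE[2][0]: acc=4 h=1 v=1
  t=3 PE[2][1]: acc=12 h=3 v=4
  t=4 PE[1][1]: acc=72 h=0 v=0
  t=4 PE[2][0]: acc=4 h=0 v=0
  t=4 PE[2][1]: acc=18 h=1 v=6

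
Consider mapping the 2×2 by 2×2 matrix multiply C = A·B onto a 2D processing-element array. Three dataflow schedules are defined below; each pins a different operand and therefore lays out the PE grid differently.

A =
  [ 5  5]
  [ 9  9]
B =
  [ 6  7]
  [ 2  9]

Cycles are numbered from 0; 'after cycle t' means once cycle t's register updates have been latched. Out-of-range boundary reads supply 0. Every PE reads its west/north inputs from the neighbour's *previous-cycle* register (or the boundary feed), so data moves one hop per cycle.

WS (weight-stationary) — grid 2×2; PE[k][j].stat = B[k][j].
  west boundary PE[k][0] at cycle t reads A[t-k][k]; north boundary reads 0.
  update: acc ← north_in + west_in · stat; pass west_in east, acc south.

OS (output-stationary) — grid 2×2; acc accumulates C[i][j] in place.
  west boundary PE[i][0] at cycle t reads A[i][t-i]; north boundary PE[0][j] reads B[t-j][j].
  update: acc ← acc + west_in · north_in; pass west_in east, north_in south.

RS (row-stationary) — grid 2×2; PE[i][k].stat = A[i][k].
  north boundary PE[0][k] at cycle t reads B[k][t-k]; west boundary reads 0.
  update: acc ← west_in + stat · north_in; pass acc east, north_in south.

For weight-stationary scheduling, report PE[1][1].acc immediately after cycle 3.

WS 2×2: PE[1][1] cycle-by-cycle (with neighbour feeds):
  @0  [0,1]  acc 0  |  →0  ↓0
  @0  [1,0]  acc 0  |  →0  ↓0
  @0  [1,1]  acc 0  |  →0  ↓0
  @1  [0,1]  acc 35  |  →5  ↓35
  @1  [1,0]  acc 40  |  →5  ↓40
  @1  [1,1]  acc 0  |  →0  ↓0
  @2  [0,1]  acc 63  |  →9  ↓63
  @2  [1,0]  acc 72  |  →9  ↓72
  @2  [1,1]  acc 80  |  →5  ↓80
  @3  [0,1]  acc 0  |  →0  ↓0
  @3  [1,0]  acc 0  |  →0  ↓0
  @3  [1,1]  acc 144  |  →9  ↓144

PE[1][1].acc = 144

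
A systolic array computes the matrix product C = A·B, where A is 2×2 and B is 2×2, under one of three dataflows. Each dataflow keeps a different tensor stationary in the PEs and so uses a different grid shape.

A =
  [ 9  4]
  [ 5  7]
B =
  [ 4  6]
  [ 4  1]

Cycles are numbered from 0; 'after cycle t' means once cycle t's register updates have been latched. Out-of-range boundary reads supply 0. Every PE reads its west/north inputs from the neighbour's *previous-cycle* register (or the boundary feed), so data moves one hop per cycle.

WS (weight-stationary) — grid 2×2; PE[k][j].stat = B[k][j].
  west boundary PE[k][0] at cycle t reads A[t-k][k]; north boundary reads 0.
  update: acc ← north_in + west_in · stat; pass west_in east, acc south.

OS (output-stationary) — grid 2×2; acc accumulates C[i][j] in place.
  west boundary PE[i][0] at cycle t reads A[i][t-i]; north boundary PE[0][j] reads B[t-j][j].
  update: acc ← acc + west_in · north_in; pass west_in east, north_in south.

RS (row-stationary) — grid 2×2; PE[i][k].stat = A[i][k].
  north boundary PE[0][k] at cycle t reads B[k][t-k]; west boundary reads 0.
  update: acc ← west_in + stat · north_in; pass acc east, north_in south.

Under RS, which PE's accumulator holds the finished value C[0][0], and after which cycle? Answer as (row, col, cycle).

(row, col, cycle) = (0, 1, 1)

RS: C[0][0] accumulates in PE[0][1]:
  cycle 0: PE[0][1] → acc 0, east 0, south 0
  cycle 1: PE[0][1] → acc 52, east 52, south 4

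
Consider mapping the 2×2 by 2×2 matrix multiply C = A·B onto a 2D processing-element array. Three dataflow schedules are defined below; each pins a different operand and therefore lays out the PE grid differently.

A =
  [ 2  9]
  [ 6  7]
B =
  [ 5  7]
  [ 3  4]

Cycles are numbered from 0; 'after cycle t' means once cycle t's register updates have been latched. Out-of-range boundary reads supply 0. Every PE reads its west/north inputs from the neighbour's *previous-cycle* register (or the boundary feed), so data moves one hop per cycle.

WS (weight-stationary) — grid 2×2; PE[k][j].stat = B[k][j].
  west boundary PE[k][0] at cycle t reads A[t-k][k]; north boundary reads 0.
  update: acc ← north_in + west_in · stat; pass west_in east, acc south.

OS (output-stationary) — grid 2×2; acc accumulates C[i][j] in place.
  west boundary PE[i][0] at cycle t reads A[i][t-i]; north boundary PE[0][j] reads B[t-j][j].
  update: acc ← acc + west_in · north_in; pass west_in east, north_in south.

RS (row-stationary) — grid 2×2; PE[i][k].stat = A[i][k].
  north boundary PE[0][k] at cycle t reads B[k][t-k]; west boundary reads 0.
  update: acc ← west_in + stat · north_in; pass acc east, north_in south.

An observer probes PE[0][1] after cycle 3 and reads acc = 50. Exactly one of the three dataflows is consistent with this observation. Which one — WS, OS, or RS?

— WS: 2×2; PE[0][1] trace:
  c0 r0c1: 0 / 0 / 0
  c1 r0c1: 14 / 2 / 14
  c2 r0c1: 42 / 6 / 42
  c3 r0c1: 0 / 0 / 0
— OS: 2×2; PE[0][1] trace:
  c0 r0c1: 0 / 0 / 0
  c1 r0c1: 14 / 2 / 7
  c2 r0c1: 50 / 9 / 4
  c3 r0c1: 50 / 0 / 0
— RS: 2×2; PE[0][1] trace:
  c0 r0c1: 0 / 0 / 0
  c1 r0c1: 37 / 37 / 3
  c2 r0c1: 50 / 50 / 4
  c3 r0c1: 0 / 0 / 0

dataflow = OS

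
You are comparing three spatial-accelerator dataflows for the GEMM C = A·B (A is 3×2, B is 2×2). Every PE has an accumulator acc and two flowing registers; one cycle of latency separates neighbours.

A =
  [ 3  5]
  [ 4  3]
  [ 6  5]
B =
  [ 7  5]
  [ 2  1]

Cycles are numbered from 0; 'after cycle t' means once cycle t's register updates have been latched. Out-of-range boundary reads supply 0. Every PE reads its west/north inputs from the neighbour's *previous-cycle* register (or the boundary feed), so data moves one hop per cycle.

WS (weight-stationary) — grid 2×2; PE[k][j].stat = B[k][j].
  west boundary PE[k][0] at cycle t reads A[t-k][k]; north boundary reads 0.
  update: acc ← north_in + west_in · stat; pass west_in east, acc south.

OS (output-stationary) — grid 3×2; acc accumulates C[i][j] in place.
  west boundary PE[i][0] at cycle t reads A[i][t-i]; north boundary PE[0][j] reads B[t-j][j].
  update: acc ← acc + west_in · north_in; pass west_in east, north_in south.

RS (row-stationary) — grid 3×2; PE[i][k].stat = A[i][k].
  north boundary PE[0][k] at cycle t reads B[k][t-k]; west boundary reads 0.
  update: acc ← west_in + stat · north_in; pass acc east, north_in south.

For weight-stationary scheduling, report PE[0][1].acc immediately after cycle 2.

PE[0][1].acc = 20

Tracing WS — 2×2 array, target PE[0][1]:
  cycle 0: PE[0][0] → acc 21, east 3, south 21
  cycle 0: PE[0][1] → acc 0, east 0, south 0
  cycle 1: PE[0][0] → acc 28, east 4, south 28
  cycle 1: PE[0][1] → acc 15, east 3, south 15
  cycle 2: PE[0][0] → acc 42, east 6, south 42
  cycle 2: PE[0][1] → acc 20, east 4, south 20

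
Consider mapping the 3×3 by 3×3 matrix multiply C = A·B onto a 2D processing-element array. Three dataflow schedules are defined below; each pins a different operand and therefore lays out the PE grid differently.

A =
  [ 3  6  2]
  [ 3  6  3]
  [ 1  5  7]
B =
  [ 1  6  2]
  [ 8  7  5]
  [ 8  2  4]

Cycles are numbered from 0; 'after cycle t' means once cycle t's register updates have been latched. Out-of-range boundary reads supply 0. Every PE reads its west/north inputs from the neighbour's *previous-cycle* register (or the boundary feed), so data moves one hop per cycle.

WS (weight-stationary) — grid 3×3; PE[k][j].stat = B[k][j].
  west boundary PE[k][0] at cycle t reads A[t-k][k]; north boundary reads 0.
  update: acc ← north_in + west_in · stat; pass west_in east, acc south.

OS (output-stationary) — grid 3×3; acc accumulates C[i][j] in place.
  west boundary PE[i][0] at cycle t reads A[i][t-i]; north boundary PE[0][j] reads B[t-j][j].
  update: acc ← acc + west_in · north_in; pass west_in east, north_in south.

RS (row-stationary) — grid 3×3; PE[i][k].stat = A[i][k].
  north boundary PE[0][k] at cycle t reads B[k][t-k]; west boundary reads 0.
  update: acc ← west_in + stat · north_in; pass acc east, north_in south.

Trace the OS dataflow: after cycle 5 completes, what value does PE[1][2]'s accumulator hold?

PE[1][2].acc = 48

OS 3×3: PE[1][2] cycle-by-cycle (with neighbour feeds):
  step 0 · PE0,2: acc=0; fwd→0 fwd↓0
  step 0 · PE1,1: acc=0; fwd→0 fwd↓0
  step 0 · PE1,2: acc=0; fwd→0 fwd↓0
  step 1 · PE0,2: acc=0; fwd→0 fwd↓0
  step 1 · PE1,1: acc=0; fwd→0 fwd↓0
  step 1 · PE1,2: acc=0; fwd→0 fwd↓0
  step 2 · PE0,2: acc=6; fwd→3 fwd↓2
  step 2 · PE1,1: acc=18; fwd→3 fwd↓6
  step 2 · PE1,2: acc=0; fwd→0 fwd↓0
  step 3 · PE0,2: acc=36; fwd→6 fwd↓5
  step 3 · PE1,1: acc=60; fwd→6 fwd↓7
  step 3 · PE1,2: acc=6; fwd→3 fwd↓2
  step 4 · PE0,2: acc=44; fwd→2 fwd↓4
  step 4 · PE1,1: acc=66; fwd→3 fwd↓2
  step 4 · PE1,2: acc=36; fwd→6 fwd↓5
  step 5 · PE0,2: acc=44; fwd→0 fwd↓0
  step 5 · PE1,1: acc=66; fwd→0 fwd↓0
  step 5 · PE1,2: acc=48; fwd→3 fwd↓4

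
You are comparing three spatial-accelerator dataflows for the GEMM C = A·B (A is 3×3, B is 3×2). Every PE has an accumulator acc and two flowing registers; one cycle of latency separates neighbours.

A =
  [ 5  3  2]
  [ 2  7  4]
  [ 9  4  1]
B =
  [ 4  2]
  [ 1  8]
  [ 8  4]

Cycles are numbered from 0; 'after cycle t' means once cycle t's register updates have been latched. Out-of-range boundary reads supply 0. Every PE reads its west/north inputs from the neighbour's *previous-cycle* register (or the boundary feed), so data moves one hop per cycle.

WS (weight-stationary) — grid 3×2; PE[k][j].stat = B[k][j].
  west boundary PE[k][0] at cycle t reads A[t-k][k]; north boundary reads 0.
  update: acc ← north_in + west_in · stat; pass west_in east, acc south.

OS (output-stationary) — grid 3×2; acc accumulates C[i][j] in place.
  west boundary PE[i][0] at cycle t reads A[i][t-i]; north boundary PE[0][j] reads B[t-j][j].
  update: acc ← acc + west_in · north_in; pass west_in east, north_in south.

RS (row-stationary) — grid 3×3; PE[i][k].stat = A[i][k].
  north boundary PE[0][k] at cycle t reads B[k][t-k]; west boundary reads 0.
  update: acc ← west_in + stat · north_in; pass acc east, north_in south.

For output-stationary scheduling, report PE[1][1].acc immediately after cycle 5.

OS 3×2: PE[1][1] cycle-by-cycle (with neighbour feeds):
  0: (0,1).acc=0  regs=<0,0>
  0: (1,0).acc=0  regs=<0,0>
  0: (1,1).acc=0  regs=<0,0>
  1: (0,1).acc=10  regs=<5,2>
  1: (1,0).acc=8  regs=<2,4>
  1: (1,1).acc=0  regs=<0,0>
  2: (0,1).acc=34  regs=<3,8>
  2: (1,0).acc=15  regs=<7,1>
  2: (1,1).acc=4  regs=<2,2>
  3: (0,1).acc=42  regs=<2,4>
  3: (1,0).acc=47  regs=<4,8>
  3: (1,1).acc=60  regs=<7,8>
  4: (0,1).acc=42  regs=<0,0>
  4: (1,0).acc=47  regs=<0,0>
  4: (1,1).acc=76  regs=<4,4>
  5: (0,1).acc=42  regs=<0,0>
  5: (1,0).acc=47  regs=<0,0>
  5: (1,1).acc=76  regs=<0,0>

PE[1][1].acc = 76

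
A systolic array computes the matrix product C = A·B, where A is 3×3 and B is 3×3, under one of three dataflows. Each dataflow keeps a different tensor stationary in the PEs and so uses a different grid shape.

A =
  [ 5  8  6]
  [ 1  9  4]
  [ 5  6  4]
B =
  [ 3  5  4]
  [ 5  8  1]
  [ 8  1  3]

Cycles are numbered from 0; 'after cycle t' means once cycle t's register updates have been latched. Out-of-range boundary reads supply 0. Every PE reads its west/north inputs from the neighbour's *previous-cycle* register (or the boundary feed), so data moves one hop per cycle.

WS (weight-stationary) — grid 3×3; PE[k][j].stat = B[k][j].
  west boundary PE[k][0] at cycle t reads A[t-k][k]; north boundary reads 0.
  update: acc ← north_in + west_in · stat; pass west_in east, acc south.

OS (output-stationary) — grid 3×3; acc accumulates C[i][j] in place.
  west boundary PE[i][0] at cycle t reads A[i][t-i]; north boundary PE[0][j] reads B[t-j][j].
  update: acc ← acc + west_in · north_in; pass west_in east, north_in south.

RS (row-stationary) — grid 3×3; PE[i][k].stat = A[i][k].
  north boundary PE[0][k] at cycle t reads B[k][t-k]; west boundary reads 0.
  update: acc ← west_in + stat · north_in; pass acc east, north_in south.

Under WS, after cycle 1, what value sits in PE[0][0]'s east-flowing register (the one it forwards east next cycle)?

WS 3×3: PE[0][0] cycle-by-cycle (with neighbour feeds):
  after 0 — PE[0][0] acc=15, pass-E 5, pass-S 15
  after 1 — PE[0][0] acc=3, pass-E 1, pass-S 3

register = 1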